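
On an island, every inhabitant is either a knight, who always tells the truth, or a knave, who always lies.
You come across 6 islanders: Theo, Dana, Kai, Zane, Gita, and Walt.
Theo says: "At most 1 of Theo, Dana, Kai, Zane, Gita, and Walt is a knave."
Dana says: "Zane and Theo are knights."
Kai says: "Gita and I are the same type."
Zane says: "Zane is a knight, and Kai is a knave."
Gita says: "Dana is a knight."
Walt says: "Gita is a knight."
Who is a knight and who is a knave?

Theo (knight): "at most 1 of Theo, Dana, Kai, Zane, Gita, and Walt is a knave" — true. ✓
As a knight, Dana's statement "Zane and Theo are knights" should be true; it is.
Kai is a knave, and the claim "Gita and I are the same type" is indeed False.
Zane (knight): "Zane is a knight, and Kai is a knave" — true. ✓
Gita is a knight, so "Dana is a knight" must be true — and it is.
Walt is a knight, so "Gita is a knight" must be true — and it is.

Theo is a knight, Dana is a knight, Kai is a knave, Zane is a knight, Gita is a knight, and Walt is a knight.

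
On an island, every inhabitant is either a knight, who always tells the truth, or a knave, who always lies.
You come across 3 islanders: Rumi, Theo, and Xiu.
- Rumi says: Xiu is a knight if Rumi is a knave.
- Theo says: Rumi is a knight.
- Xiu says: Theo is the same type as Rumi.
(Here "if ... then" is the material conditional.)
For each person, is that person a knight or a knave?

Suppose Rumi is a knave. Then Rumi's statement "Xiu is a knight if Rumi is a knave" would have to be false. Checking the 4 ways to assign the others, none is consistent with every speaker.
(For instance, with Theo=knight, Xiu=knight, Rumi's claim "Xiu is a knight if Rumi is a knave" comes out true where it would need to be false.)
So Rumi must be a knight, making "Xiu is a knight if Rumi is a knave" true. Taking Rumi=knight, Theo=knight, Xiu=knight, each remaining statement checks out:
  Theo (knight): "Rumi is a knight" — true. ✓
  Xiu (knight): "Theo is the same type as Rumi" — true. ✓
This is the unique consistent assignment.

Rumi is a knight, Theo is a knight, and Xiu is a knight.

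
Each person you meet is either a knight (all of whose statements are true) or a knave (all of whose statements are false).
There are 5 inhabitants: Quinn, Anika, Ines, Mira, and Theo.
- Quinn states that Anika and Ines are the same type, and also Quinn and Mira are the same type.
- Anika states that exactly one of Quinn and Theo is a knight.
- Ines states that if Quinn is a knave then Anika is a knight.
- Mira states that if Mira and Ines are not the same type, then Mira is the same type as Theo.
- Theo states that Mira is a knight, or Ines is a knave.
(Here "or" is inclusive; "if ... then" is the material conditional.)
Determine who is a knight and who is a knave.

Quinn is a knave, Anika is a knight, Ines is a knight, Mira is a knight, and Theo is a knight.

Quinn is a knave, and the claim "Anika and Ines are the same type, and also Quinn and Mira are the same type" is indeed false.
Since Anika is a knight, "exactly one of Quinn and Theo is a knight" needs to be true, which holds.
Ines is a knight, so "if Quinn is a knave then Anika is a knight" must be true — and it is.
Mira is a knight, and the claim "if Mira and Ines are not the same type, then Mira is the same type as Theo" is indeed true.
Theo is a knight, so "Mira is a knight, or Ines is a knave" must be true — and it is.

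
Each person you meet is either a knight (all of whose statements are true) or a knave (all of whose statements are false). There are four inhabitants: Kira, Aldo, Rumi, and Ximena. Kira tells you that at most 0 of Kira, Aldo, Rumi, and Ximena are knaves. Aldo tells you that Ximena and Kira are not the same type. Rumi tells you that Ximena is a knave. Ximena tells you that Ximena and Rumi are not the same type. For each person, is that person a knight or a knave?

Since Kira is a knave, "at most 0 of Kira, Aldo, Rumi, and Ximena are knaves" needs to be false, which holds.
Aldo (knight): "Ximena and Kira are not the same type" — True. ✓
Since Rumi is a knave, "Ximena is a knave" needs to be false, which holds.
Ximena (knight): "Ximena and Rumi are not the same type" — True. ✓

Knights: Aldo and Ximena. Knaves: Kira and Rumi.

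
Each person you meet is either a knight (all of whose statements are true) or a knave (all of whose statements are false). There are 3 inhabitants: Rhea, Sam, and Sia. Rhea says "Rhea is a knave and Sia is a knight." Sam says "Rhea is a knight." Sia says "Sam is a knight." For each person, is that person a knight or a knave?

Rhea is a knave, Sam is a knave, and Sia is a knave.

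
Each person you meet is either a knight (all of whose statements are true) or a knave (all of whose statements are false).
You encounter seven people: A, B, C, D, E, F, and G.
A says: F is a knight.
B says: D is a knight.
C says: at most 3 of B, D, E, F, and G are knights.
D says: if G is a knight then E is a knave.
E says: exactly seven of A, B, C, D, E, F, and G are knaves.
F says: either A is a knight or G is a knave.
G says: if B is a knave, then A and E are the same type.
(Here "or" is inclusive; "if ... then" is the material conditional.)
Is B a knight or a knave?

B is a knight.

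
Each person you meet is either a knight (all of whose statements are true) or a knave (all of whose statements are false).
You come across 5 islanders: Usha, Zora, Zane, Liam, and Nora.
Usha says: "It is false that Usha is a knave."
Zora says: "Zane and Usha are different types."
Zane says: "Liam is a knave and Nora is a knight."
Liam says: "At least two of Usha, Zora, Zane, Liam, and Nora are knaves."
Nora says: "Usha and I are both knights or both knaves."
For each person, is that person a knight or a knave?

Usha is a knight; "it is false that Usha is a knave" is True, as required.
Zora is a knight; "Zane and Usha are different types" is True, as required.
Zane is a knave; "Liam is a knave and Nora is a knight" is false, as required.
Liam (knight): "at least two of Usha, Zora, Zane, Liam, and Nora are knaves" — True. ✓
Since Nora is a knave, "Usha and I are both knights or both knaves" needs to be false, which holds.

Usha is a knight, Zora is a knight, Zane is a knave, Liam is a knight, and Nora is a knave.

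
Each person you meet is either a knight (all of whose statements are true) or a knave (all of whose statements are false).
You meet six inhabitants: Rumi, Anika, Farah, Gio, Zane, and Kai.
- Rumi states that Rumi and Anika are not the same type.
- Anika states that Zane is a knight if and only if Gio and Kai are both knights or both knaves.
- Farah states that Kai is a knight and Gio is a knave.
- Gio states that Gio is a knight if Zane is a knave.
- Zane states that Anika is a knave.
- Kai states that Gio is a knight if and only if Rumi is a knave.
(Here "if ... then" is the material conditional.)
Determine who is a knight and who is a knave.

Rumi is a knight, so "Rumi and Anika are not the same type" must be True — and it is.
As a knave, Anika's statement "Zane is a knight if and only if Gio and Kai are both knights or both knaves" should be False; it is.
Since Farah is a knave, "Kai is a knight and Gio is a knave" needs to be False, which holds.
Gio is a knight, and the claim "Gio is a knight if Zane is a knave" is indeed True.
Since Zane is a knight, "Anika is a knave" needs to be True, which holds.
Kai is a knave, so "Gio is a knight if and only if Rumi is a knave" must be False — and it is.

Knights: Rumi, Gio, and Zane. Knaves: Anika, Farah, and Kai.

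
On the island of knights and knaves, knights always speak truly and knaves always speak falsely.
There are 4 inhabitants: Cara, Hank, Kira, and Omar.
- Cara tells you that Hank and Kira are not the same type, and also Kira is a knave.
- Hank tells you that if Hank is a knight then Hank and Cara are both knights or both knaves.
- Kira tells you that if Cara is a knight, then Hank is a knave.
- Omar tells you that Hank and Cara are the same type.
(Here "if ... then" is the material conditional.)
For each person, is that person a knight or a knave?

Cara is a knight, Hank is a knight, Kira is a knave, and Omar is a knight.

Cara is a knight; "Hank and Kira are not the same type, and also Kira is a knave" is True, as required.
Since Hank is a knight, "if Hank is a knight then Hank and Cara are both knights or both knaves" needs to be True, which holds.
Kira is a knave, so "if Cara is a knight, then Hank is a knave" must be false — and it is.
As a knight, Omar's statement "Hank and Cara are the same type" should be True; it is.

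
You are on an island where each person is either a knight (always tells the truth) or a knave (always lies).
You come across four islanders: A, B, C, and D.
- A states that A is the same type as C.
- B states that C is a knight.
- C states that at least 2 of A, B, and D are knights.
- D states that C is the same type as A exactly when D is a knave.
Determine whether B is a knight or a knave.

Consistent assignments: {A=knave, B=knight, C=knight, D=knight}
In every consistent assignment, B is a knight.

B is a knight.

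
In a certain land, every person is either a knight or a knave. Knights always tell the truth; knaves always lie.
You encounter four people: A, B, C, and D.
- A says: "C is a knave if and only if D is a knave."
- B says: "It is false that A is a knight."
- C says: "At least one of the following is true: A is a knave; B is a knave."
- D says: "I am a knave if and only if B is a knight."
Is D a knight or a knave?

D is a knight.

Consistent assignments: {A=knight, B=knave, C=knight, D=knight}
In every consistent assignment, D is a knight.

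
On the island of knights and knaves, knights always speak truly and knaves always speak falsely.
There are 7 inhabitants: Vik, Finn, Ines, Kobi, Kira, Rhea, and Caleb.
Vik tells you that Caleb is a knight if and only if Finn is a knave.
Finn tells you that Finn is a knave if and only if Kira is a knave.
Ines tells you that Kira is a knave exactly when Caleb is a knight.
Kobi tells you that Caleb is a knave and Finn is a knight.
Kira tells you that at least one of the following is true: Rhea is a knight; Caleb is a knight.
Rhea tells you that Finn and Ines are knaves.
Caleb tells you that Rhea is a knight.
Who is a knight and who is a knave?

Since Vik is a knight, "Caleb is a knight if and only if Finn is a knave" needs to be true, which holds.
Finn is a knave; "Finn is a knave if and only if Kira is a knave" is False, as required.
Ines (knave): "Kira is a knave exactly when Caleb is a knight" — False. ✓
Since Kobi is a knave, "Caleb is a knave and Finn is a knight" needs to be False, which holds.
Kira is a knight; "at least one of the following is true: Rhea is a knight; Caleb is a knight" is true, as required.
Since Rhea is a knight, "Finn and Ines are knaves" needs to be true, which holds.
Since Caleb is a knight, "Rhea is a knight" needs to be true, which holds.

Knights: Vik, Kira, Rhea, and Caleb. Knaves: Finn, Ines, and Kobi.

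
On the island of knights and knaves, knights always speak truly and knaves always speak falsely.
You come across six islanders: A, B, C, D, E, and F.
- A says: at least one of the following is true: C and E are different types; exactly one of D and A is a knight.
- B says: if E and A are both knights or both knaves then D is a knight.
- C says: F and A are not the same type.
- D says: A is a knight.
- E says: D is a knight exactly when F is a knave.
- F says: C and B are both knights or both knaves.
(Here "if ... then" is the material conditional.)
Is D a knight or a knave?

Consistent assignments: {A=knave, B=knight, C=knight, D=knave, E=knight, F=knight}
In every consistent assignment, D is a knave.

D is a knave.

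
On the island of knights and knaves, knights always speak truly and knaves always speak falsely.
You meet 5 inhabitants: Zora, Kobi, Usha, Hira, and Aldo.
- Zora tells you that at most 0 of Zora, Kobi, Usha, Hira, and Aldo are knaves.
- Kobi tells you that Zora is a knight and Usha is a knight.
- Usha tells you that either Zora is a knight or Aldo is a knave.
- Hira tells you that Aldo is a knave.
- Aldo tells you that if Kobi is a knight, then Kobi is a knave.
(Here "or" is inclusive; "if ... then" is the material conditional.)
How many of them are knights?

The unique consistent assignment is Zora=knave, Kobi=knave, Usha=knave, Hira=knave, Aldo=knight.
That has 1 knight.

1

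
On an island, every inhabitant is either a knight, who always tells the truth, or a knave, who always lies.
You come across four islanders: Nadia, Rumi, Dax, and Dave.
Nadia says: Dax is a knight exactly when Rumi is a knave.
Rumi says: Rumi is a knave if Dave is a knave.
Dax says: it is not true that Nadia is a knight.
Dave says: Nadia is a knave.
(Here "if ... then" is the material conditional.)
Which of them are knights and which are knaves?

Nadia is a knave, Rumi is a knight, Dax is a knight, and Dave is a knight.

Nadia (knave): "Dax is a knight exactly when Rumi is a knave" — False. ✓
Rumi is a knight; "Rumi is a knave if Dave is a knave" is True, as required.
Dax is a knight; "it is not true that Nadia is a knight" is True, as required.
Dave (knight): "Nadia is a knave" — True. ✓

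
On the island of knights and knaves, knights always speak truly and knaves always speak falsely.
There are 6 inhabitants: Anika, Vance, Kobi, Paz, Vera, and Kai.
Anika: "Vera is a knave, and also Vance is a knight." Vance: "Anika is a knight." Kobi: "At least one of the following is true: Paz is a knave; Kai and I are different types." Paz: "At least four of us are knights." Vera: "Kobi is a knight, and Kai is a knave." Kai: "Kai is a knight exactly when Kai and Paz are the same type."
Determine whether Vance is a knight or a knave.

Vance is a knave.

Consistent assignments: {Anika=knave, Vance=knave, Kobi=knight, Paz=knave, Vera=knight, Kai=knave}
In every consistent assignment, Vance is a knave.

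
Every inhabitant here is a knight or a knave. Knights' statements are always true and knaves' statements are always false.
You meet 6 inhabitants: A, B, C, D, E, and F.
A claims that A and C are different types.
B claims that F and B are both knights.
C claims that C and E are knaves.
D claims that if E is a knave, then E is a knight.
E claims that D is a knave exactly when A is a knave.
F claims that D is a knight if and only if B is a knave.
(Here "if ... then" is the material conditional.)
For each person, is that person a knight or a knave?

A is a knight, B is a knave, C is a knave, D is a knight, E is a knight, and F is a knight.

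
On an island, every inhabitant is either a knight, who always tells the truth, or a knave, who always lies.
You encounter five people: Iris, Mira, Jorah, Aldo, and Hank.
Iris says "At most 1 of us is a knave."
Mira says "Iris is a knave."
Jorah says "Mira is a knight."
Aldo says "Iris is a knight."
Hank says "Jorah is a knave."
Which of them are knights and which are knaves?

Knights: Mira and Jorah. Knaves: Iris, Aldo, and Hank.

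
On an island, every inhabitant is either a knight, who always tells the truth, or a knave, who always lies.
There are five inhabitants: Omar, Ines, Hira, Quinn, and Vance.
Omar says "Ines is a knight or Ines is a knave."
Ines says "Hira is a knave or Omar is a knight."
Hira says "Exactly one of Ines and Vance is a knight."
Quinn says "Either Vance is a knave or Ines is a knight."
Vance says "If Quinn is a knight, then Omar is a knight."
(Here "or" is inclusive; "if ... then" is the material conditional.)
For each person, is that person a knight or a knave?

Omar is a knight, Ines is a knight, Hira is a knave, Quinn is a knight, and Vance is a knight.

Omar is a knight, so "Ines is a knight or Ines is a knave" must be True — and it is.
As a knight, Ines's statement "Hira is a knave or Omar is a knight" should be True; it is.
Hira (knave): "exactly one of Ines and Vance is a knight" — False. ✓
Since Quinn is a knight, "either Vance is a knave or Ines is a knight" needs to be True, which holds.
Vance is a knight, and the claim "if Quinn is a knight, then Omar is a knight" is indeed True.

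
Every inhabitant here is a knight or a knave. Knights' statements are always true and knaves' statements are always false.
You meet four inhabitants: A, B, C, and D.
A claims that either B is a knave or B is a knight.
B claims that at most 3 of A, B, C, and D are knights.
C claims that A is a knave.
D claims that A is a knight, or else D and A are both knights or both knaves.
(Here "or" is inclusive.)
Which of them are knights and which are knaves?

A is a knight, B is a knight, C is a knave, and D is a knight.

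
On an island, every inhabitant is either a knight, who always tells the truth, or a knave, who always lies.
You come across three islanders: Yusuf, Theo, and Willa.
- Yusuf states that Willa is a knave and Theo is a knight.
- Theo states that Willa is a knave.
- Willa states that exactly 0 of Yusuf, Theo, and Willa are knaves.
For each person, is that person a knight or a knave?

Suppose Yusuf is a knave. Then Yusuf's statement "Willa is a knave and Theo is a knight" would have to be false. Checking the 4 ways to assign the others, none is consistent with every speaker.
(For instance, with Theo=knight, Willa=knave, Yusuf's claim "Willa is a knave and Theo is a knight" comes out true where it would need to be false.)
So Yusuf must be a knight, making "Willa is a knave and Theo is a knight" true. Taking Yusuf=knight, Theo=knight, Willa=knave, each remaining statement checks out:
  Theo (knight): "Willa is a knave" — true. ✓
  Willa (knave): "exactly 0 of Yusuf, Theo, and Willa are knaves" — false. ✓
This is the unique consistent assignment.

Yusuf is a knight, Theo is a knight, and Willa is a knave.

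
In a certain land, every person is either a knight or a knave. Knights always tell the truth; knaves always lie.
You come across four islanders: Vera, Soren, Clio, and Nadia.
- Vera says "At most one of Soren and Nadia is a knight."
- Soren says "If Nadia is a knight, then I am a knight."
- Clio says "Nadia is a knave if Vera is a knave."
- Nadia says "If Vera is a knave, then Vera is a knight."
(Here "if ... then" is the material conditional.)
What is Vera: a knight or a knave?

Vera is a knight.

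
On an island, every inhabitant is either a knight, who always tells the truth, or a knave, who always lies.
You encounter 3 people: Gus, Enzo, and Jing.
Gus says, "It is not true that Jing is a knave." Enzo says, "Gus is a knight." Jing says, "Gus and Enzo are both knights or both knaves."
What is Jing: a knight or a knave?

Consistent assignments: {Gus=knight, Enzo=knight, Jing=knight}
In every consistent assignment, Jing is a knight.

Jing is a knight.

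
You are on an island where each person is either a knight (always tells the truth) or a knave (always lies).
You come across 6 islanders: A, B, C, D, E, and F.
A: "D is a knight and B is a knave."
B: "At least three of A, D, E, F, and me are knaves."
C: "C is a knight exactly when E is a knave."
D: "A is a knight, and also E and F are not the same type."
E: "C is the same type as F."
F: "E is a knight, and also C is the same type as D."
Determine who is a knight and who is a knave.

A is a knave, B is a knight, C is a knight, D is a knave, E is a knave, and F is a knave.

Since A is a knave, "D is a knight and B is a knave" needs to be false, which holds.
B (knight): "at least three of A, D, E, F, and me are knaves" — True. ✓
C is a knight; "C is a knight exactly when E is a knave" is True, as required.
As a knave, D's statement "A is a knight, and also E and F are not the same type" should be false; it is.
E is a knave, so "C is the same type as F" must be false — and it is.
F is a knave, and the claim "E is a knight, and also C is the same type as D" is indeed false.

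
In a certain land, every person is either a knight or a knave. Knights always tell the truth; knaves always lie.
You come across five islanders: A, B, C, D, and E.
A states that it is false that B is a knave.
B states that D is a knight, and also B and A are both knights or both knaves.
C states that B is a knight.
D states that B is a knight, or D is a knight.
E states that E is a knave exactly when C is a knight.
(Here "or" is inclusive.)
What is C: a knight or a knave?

Consistent assignments: {A=knave, B=knave, C=knave, D=knave, E=knight}; {A=knave, B=knave, C=knave, D=knave, E=knave}
In every consistent assignment, C is a knave.

C is a knave.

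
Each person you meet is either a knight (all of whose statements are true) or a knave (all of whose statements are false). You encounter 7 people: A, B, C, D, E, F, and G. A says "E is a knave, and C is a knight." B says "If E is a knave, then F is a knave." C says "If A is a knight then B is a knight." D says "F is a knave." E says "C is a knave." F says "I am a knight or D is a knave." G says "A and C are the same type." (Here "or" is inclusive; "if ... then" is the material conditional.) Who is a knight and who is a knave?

A is a knight, B is a knight, C is a knight, D is a knight, E is a knave, F is a knave, and G is a knight.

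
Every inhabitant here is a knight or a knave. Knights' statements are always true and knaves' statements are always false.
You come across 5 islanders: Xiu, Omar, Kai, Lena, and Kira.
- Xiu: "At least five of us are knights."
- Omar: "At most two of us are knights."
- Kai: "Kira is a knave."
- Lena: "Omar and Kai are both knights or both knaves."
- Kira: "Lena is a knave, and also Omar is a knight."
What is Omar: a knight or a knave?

Consistent assignments: {Xiu=knave, Omar=knight, Kai=knave, Lena=knave, Kira=knight}
In every consistent assignment, Omar is a knight.

Omar is a knight.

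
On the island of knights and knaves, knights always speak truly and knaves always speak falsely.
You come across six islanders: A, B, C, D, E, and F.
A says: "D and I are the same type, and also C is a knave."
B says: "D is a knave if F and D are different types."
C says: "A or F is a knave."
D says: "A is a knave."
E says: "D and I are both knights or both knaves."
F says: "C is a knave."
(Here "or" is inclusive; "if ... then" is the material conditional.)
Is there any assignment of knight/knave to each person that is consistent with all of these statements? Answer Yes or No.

Yes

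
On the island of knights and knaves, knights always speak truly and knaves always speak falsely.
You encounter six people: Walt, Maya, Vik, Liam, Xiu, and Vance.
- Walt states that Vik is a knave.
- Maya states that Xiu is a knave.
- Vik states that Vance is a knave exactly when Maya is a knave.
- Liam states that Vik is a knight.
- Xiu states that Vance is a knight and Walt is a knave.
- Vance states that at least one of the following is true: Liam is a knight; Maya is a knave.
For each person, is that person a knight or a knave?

Knights: Walt and Maya. Knaves: Vik, Liam, Xiu, and Vance.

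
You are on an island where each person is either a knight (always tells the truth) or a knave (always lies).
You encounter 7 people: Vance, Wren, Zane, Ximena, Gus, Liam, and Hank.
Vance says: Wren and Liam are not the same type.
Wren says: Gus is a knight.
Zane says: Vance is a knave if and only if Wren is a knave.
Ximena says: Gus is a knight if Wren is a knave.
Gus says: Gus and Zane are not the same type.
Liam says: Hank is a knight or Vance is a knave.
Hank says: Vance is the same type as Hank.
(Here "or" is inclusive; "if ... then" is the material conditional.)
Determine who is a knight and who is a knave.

Vance is a knight, Wren is a knave, Zane is a knave, Ximena is a knave, Gus is a knave, Liam is a knight, and Hank is a knight.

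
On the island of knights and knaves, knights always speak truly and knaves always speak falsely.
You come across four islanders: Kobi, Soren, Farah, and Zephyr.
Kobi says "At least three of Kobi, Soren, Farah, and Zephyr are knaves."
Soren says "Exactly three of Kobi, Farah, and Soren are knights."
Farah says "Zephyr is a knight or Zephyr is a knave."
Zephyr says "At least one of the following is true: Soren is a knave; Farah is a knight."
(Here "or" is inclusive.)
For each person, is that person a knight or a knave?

Kobi is a knave, Soren is a knave, Farah is a knight, and Zephyr is a knight.

Since Kobi is a knave, "at least three of Kobi, Soren, Farah, and Zephyr are knaves" needs to be False, which holds.
Soren is a knave; "exactly three of Kobi, Farah, and Soren are knights" is False, as required.
Farah is a knight; "Zephyr is a knight or Zephyr is a knave" is true, as required.
Zephyr is a knight; "at least one of the following is true: Soren is a knave; Farah is a knight" is true, as required.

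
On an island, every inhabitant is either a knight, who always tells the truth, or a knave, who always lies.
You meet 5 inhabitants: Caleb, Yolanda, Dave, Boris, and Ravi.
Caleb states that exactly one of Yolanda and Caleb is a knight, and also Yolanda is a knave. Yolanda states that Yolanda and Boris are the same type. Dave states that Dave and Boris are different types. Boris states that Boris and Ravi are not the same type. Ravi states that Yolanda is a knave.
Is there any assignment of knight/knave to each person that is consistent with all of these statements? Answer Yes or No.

No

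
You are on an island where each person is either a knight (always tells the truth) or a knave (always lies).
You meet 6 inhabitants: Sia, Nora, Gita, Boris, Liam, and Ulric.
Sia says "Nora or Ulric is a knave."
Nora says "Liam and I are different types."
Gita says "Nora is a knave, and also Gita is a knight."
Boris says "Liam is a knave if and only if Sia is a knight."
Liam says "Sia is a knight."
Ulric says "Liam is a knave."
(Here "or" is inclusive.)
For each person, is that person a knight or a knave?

Sia is a knave; "Nora or Ulric is a knave" is false, as required.
Since Nora is a knight, "Liam and I are different types" needs to be true, which holds.
Gita is a knave, so "Nora is a knave, and also Gita is a knight" must be false — and it is.
Boris is a knave, so "Liam is a knave if and only if Sia is a knight" must be false — and it is.
Since Liam is a knave, "Sia is a knight" needs to be false, which holds.
Ulric (knight): "Liam is a knave" — true. ✓

Knights: Nora and Ulric. Knaves: Sia, Gita, Boris, and Liam.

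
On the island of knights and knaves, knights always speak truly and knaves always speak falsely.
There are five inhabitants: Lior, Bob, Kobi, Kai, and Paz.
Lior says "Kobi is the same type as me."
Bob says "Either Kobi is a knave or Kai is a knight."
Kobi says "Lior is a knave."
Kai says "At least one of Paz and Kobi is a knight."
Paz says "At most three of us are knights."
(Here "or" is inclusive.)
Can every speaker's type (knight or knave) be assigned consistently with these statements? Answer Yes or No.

Checking all 32 assignments, each has at least one speaker whose statement's truth value contradicts their type.

No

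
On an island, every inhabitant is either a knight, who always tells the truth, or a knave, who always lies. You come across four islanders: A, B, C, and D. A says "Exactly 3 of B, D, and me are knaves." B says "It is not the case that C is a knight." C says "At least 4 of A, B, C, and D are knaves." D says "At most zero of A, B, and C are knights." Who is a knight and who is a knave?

A (knave): "exactly 3 of B, D, and me are knaves" — false. ✓
B is a knight; "it is not the case that C is a knight" is True, as required.
As a knave, C's statement "at least 4 of A, B, C, and D are knaves" should be false; it is.
As a knave, D's statement "at most zero of A, B, and C are knights" should be false; it is.

A is a knave, B is a knight, C is a knave, and D is a knave.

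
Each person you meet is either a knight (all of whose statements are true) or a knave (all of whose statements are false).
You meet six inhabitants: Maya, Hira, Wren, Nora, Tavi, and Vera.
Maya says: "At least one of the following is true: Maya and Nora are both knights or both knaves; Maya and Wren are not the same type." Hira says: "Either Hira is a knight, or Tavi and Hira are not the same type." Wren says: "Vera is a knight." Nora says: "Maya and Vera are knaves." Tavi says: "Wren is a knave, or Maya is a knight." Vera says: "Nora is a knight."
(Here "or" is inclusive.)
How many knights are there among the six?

3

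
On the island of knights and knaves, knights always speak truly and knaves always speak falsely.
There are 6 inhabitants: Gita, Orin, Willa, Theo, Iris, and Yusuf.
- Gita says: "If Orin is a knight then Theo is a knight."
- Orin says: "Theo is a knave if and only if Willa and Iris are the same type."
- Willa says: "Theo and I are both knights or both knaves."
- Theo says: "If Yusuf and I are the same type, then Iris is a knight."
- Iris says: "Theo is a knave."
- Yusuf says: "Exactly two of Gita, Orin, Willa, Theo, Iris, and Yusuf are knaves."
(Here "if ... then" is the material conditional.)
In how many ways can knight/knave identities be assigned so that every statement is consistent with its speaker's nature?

Consistent assignments:
  Gita=knight, Orin=knave, Willa=knave, Theo=knight, Iris=knave, Yusuf=knave

1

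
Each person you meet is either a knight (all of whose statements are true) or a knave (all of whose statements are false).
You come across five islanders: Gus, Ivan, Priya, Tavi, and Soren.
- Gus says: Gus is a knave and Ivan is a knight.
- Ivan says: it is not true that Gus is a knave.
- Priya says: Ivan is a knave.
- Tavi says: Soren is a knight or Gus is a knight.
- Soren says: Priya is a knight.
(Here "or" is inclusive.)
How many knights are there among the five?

3

The unique consistent assignment is Gus=knave, Ivan=knave, Priya=knight, Tavi=knight, Soren=knight.
That has 3 knights.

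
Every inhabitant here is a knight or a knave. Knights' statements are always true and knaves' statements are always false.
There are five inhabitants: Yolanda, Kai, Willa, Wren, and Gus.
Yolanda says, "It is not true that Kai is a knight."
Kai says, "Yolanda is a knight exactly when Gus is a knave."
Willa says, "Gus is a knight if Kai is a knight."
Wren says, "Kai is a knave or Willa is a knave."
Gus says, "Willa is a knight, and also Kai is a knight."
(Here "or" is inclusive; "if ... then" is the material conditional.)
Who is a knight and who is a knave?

Yolanda is a knave, so "it is not true that Kai is a knight" must be false — and it is.
Kai (knight): "Yolanda is a knight exactly when Gus is a knave" — True. ✓
Willa is a knight, so "Gus is a knight if Kai is a knight" must be True — and it is.
Wren is a knave, and the claim "Kai is a knave or Willa is a knave" is indeed false.
Gus (knight): "Willa is a knight, and also Kai is a knight" — True. ✓

Yolanda is a knave, Kai is a knight, Willa is a knight, Wren is a knave, and Gus is a knight.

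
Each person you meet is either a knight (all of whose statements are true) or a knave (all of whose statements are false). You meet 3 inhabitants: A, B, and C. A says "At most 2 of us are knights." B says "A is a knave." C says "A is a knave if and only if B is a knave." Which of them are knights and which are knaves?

A is a knight, and the claim "at most 2 of us are knights" is indeed true.
As a knave, B's statement "A is a knave" should be false; it is.
As a knave, C's statement "A is a knave if and only if B is a knave" should be false; it is.

Knights: A. Knaves: B and C.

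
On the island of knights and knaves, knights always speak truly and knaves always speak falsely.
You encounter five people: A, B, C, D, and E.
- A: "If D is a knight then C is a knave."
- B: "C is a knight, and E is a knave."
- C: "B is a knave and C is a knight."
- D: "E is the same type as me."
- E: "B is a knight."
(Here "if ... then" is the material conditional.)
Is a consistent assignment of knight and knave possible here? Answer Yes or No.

No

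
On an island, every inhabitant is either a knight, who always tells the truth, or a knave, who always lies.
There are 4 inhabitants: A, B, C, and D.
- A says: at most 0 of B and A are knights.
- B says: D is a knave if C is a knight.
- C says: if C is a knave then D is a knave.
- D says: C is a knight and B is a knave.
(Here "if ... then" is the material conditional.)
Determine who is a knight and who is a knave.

A is a knave; "at most 0 of B and A are knights" is False, as required.
Since B is a knight, "D is a knave if C is a knight" needs to be true, which holds.
C is a knight, so "if C is a knave then D is a knave" must be true — and it is.
D (knave): "C is a knight and B is a knave" — False. ✓

A is a knave, B is a knight, C is a knight, and D is a knave.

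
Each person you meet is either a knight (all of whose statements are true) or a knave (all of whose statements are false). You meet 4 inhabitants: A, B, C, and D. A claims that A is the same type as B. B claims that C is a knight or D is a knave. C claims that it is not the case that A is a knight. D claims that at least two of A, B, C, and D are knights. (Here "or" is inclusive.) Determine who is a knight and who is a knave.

A is a knave, B is a knight, C is a knight, and D is a knight.

Suppose A is a knight. Then A's statement "A is the same type as B" would have to be true. Checking the 8 ways to assign the others, none is consistent with every speaker.
(For instance, with B=knight, C=knight, D=knight, C's claim "it is not the case that A is a knight" comes out false where it would need to be true.)
So A must be a knave, making "A is the same type as B" false. Taking A=knave, B=knight, C=knight, D=knight, each remaining statement checks out:
  B (knight): "C is a knight or D is a knave" — true. ✓
  C (knight): "it is not the case that A is a knight" — true. ✓
  D (knight): "at least two of A, B, C, and D are knights" — true. ✓
This is the unique consistent assignment.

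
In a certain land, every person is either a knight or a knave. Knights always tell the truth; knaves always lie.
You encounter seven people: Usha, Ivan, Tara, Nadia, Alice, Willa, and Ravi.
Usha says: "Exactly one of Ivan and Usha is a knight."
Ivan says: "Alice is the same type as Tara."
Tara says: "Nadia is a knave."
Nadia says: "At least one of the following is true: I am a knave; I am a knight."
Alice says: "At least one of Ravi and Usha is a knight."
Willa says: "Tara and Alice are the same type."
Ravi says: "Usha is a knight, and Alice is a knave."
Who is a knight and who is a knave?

Usha is a knight, Ivan is a knave, Tara is a knave, Nadia is a knight, Alice is a knight, Willa is a knave, and Ravi is a knave.

As a knight, Usha's statement "exactly one of Ivan and Usha is a knight" should be True; it is.
Ivan is a knave, and the claim "Alice is the same type as Tara" is indeed False.
Tara is a knave, and the claim "Nadia is a knave" is indeed False.
As a knight, Nadia's statement "at least one of the following is true: I am a knave; I am a knight" should be True; it is.
As a knight, Alice's statement "at least one of Ravi and Usha is a knight" should be True; it is.
Willa is a knave, so "Tara and Alice are the same type" must be False — and it is.
Ravi is a knave; "Usha is a knight, and Alice is a knave" is False, as required.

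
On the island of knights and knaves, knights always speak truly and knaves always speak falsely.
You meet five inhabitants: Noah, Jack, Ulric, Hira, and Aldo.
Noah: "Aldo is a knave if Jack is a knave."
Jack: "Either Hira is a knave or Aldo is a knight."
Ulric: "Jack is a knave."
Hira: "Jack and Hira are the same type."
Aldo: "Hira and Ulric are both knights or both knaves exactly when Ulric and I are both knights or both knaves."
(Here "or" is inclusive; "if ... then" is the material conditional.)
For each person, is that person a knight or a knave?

Noah is a knight, Jack is a knight, Ulric is a knave, Hira is a knight, and Aldo is a knight.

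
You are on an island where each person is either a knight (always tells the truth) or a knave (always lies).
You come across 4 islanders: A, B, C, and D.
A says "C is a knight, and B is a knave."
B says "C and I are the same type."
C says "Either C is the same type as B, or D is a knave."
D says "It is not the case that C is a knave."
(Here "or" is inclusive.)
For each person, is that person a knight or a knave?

A is a knave, B is a knight, C is a knight, and D is a knight.

A is a knave, so "C is a knight, and B is a knave" must be False — and it is.
B is a knight, and the claim "C and I are the same type" is indeed true.
C is a knight; "either C is the same type as B, or D is a knave" is true, as required.
D is a knight, and the claim "it is not the case that C is a knave" is indeed true.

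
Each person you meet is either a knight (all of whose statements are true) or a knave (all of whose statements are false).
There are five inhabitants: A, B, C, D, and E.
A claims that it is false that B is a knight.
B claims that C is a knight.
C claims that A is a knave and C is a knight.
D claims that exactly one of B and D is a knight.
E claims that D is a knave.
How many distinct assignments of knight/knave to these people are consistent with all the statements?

2

Consistent assignments:
  A=knight, B=knave, C=knave, D=knight, E=knave
  A=knight, B=knave, C=knave, D=knave, E=knight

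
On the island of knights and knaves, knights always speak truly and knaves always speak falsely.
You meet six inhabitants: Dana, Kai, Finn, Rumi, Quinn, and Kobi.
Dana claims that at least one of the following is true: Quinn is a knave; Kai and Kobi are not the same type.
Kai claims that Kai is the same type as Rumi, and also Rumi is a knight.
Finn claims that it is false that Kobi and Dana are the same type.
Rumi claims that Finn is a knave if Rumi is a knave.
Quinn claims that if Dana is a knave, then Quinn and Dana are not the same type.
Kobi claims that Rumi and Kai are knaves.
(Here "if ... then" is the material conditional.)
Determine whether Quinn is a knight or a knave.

Quinn is a knight.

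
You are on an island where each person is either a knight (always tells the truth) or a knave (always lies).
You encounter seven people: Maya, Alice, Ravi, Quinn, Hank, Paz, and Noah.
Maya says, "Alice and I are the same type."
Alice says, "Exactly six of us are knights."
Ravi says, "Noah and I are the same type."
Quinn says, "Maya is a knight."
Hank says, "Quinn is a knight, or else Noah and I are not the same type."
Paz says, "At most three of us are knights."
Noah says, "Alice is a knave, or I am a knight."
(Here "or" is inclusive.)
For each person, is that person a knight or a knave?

Maya is a knight; "Alice and I are the same type" is true, as required.
Alice is a knight, so "exactly six of us are knights" must be true — and it is.
Since Ravi is a knight, "Noah and I are the same type" needs to be true, which holds.
Quinn is a knight; "Maya is a knight" is true, as required.
As a knight, Hank's statement "Quinn is a knight, or else Noah and I are not the same type" should be true; it is.
Paz is a knave, and the claim "at most three of us are knights" is indeed False.
Noah is a knight, so "Alice is a knave, or I am a knight" must be true — and it is.

Maya is a knight, Alice is a knight, Ravi is a knight, Quinn is a knight, Hank is a knight, Paz is a knave, and Noah is a knight.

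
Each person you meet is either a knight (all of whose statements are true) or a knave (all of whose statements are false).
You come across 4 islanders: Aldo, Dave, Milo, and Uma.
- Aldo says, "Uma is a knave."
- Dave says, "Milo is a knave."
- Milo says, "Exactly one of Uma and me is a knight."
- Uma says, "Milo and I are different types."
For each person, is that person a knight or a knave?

Aldo is a knight, Dave is a knight, Milo is a knave, and Uma is a knave.

Aldo is a knight, so "Uma is a knave" must be True — and it is.
Dave is a knight; "Milo is a knave" is True, as required.
Milo is a knave; "exactly one of Uma and me is a knight" is False, as required.
Since Uma is a knave, "Milo and I are different types" needs to be False, which holds.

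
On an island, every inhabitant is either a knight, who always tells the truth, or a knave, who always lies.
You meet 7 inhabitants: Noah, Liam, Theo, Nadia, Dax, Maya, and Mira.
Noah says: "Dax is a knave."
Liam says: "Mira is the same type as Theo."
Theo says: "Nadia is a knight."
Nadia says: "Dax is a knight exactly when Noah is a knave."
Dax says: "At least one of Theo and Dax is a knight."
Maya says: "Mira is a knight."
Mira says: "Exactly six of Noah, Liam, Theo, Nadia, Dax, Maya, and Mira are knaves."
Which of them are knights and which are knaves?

Noah is a knave; "Dax is a knave" is False, as required.
Since Liam is a knave, "Mira is the same type as Theo" needs to be False, which holds.
As a knight, Theo's statement "Nadia is a knight" should be True; it is.
Nadia (knight): "Dax is a knight exactly when Noah is a knave" — True. ✓
Since Dax is a knight, "at least one of Theo and Dax is a knight" needs to be True, which holds.
Maya (knave): "Mira is a knight" — False. ✓
Mira is a knave, and the claim "exactly six of Noah, Liam, Theo, Nadia, Dax, Maya, and Mira are knaves" is indeed False.

Noah is a knave, Liam is a knave, Theo is a knight, Nadia is a knight, Dax is a knight, Maya is a knave, and Mira is a knave.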